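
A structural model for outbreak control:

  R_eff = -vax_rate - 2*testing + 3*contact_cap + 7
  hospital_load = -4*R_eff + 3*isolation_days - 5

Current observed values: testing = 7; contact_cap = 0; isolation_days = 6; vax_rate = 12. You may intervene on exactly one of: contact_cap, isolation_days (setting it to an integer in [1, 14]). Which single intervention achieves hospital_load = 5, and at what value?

Intervening on contact_cap: with other inputs at their observed values, hospital_load = -12*contact_cap + 89. Solving for 5 gives contact_cap = 7, within [1, 14].
Intervening on isolation_days: hospital_load = 3*isolation_days + 71. Reaching 5 requires isolation_days = -22, outside [1, 14].

set contact_cap = 7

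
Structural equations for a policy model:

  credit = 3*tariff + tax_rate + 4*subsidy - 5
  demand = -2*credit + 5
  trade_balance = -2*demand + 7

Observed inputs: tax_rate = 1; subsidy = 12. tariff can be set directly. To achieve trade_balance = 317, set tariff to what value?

tariff = 12

Substituting into the credit equation gives credit = 3*tariff + 44.
This gives demand = -6*tariff - 83.
Substituting into the trade_balance equation gives trade_balance = 12*tariff + 173.
Solve 12*tariff + 173 = 317: tariff = (317 - 173) / 12 = 12.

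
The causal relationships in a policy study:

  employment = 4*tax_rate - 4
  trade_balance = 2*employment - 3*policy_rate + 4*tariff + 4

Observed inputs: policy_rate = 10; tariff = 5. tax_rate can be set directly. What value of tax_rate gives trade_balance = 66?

Substituting into the trade_balance equation gives trade_balance = 8*tax_rate - 14.
Solve 8*tax_rate - 14 = 66: tax_rate = (66 + 14) / 8 = 10.

tax_rate = 10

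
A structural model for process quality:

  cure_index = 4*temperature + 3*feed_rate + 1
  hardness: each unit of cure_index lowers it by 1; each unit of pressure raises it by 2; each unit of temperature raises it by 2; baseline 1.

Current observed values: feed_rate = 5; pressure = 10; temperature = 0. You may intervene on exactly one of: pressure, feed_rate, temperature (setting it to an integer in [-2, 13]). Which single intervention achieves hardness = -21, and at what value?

set temperature = 13

Intervening on pressure: hardness = 2*pressure - 15. Reaching -21 requires pressure = -3, outside [-2, 13].
Intervening on feed_rate: hardness = -3*feed_rate + 20. Reaching -21 requires feed_rate = 41/3, not an integer.
Intervening on temperature: with other inputs at their observed values, hardness = -2*temperature + 5. Solving for -21 gives temperature = 13, within [-2, 13].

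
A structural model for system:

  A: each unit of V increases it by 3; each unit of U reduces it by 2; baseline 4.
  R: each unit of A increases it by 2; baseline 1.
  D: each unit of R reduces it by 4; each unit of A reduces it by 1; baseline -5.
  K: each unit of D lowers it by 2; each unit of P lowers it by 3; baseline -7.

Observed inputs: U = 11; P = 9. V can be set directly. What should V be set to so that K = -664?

V = -6

Substituting into the A equation gives A = 3*V - 18.
Substituting into the R equation gives R = 6*V - 35.
D becomes -27*V + 153.
So K = 54*V - 340.
Solve 54*V - 340 = -664: V = (-664 + 340) / 54 = -6.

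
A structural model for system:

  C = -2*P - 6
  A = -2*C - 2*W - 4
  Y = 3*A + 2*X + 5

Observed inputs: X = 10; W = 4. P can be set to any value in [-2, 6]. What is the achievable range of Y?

1 to 97

Substituting into the A equation gives A = 4*P.
Y becomes 12*P + 25.
Linear in P, so extremes are at the endpoints: P = -2 gives Y = 1; P = 6 gives Y = 97.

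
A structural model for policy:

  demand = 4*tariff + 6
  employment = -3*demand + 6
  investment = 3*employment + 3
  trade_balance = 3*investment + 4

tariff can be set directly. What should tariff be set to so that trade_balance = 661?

tariff = -7

Substituting into the employment equation gives employment = -12*tariff - 12.
Substituting into the investment equation gives investment = -36*tariff - 33.
So trade_balance = -108*tariff - 95.
Solve -108*tariff - 95 = 661: tariff = (661 + 95) / -108 = -7.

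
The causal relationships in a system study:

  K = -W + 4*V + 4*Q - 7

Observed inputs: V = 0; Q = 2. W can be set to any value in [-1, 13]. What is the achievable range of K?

-12 to 2

Substituting into the K equation gives K = -W + 1.
Linear in W, so extremes are at the endpoints: W = -1 gives K = 2; W = 13 gives K = -12.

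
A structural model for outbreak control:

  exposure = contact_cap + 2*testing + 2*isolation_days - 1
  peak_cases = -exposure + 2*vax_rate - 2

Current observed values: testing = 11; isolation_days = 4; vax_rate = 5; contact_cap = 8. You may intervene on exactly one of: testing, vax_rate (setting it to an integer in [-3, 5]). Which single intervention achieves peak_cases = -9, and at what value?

set testing = 1

Intervening on testing: with other inputs at their observed values, peak_cases = -2*testing - 7. Solving for -9 gives testing = 1, within [-3, 5].
Intervening on vax_rate: peak_cases = 2*vax_rate - 39. Reaching -9 requires vax_rate = 15, outside [-3, 5].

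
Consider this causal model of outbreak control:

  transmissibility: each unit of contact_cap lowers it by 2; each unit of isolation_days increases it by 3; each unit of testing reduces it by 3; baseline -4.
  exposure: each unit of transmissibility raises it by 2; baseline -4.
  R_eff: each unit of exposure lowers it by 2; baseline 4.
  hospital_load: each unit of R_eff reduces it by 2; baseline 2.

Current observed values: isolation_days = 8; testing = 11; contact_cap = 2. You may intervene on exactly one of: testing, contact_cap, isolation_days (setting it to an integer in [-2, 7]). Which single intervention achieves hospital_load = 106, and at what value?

Intervening on testing: with other inputs at their observed values, hospital_load = -24*testing + 106. Solving for 106 gives testing = 0, within [-2, 7].
Intervening on contact_cap: hospital_load = -16*contact_cap - 126. Reaching 106 requires contact_cap = -29/2, not an integer.
Intervening on isolation_days: hospital_load = 24*isolation_days - 350. Reaching 106 requires isolation_days = 19, outside [-2, 7].

set testing = 0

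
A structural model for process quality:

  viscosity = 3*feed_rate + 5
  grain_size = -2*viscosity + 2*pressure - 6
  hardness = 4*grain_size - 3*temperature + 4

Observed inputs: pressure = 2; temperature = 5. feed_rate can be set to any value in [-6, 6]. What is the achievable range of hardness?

-203 to 85

Substituting into the grain_size equation gives grain_size = -6*feed_rate - 12.
hardness becomes -24*feed_rate - 59.
Linear in feed_rate, so extremes are at the endpoints: feed_rate = -6 gives hardness = 85; feed_rate = 6 gives hardness = -203.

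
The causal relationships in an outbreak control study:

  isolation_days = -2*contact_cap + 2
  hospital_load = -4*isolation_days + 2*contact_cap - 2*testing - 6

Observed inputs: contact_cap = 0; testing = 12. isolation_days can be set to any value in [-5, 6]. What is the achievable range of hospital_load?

Intervening on isolation_days fixes its value directly, overriding its dependence on contact_cap.
Substituting into the hospital_load equation gives hospital_load = -4*isolation_days - 30.
Linear in isolation_days, so extremes are at the endpoints: isolation_days = -5 gives hospital_load = -10; isolation_days = 6 gives hospital_load = -54.

-54 to -10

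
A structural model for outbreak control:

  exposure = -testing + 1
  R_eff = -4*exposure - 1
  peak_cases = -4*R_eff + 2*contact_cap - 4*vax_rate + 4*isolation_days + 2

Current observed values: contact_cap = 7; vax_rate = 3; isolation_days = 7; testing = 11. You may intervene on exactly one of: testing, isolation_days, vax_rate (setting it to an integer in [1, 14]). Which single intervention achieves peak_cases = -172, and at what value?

set testing = 14

Intervening on testing: with other inputs at their observed values, peak_cases = -16*testing + 52. Solving for -172 gives testing = 14, within [1, 14].
Intervening on isolation_days: peak_cases = 4*isolation_days - 152. Reaching -172 requires isolation_days = -5, outside [1, 14].
Intervening on vax_rate: peak_cases = -4*vax_rate - 112. Reaching -172 requires vax_rate = 15, outside [1, 14].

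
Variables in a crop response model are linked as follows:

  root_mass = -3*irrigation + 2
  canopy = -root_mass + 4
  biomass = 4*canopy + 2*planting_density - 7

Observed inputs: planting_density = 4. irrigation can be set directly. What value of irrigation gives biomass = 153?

irrigation = 12

Substituting into the canopy equation gives canopy = 3*irrigation + 2.
Substituting into the biomass equation gives biomass = 12*irrigation + 9.
Solve 12*irrigation + 9 = 153: irrigation = (153 - 9) / 12 = 12.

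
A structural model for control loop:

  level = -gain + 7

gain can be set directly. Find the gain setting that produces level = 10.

gain = -3

Solve -gain + 7 = 10: gain = (10 - 7) / -1 = -3.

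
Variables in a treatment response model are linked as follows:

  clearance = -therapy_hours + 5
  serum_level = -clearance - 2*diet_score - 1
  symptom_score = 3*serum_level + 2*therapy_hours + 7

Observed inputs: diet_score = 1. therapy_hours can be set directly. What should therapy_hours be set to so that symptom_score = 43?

Substituting into the serum_level equation gives serum_level = therapy_hours - 8.
Substituting into the symptom_score equation gives symptom_score = 5*therapy_hours - 17.
Solve 5*therapy_hours - 17 = 43: therapy_hours = (43 + 17) / 5 = 12.

therapy_hours = 12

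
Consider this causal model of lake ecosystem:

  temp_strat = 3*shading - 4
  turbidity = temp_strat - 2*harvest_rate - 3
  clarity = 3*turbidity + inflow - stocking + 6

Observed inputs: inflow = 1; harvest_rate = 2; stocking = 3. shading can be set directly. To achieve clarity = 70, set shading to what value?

Substituting into the turbidity equation gives turbidity = 3*shading - 11.
So clarity = 9*shading - 29.
Solve 9*shading - 29 = 70: shading = (70 + 29) / 9 = 11.

shading = 11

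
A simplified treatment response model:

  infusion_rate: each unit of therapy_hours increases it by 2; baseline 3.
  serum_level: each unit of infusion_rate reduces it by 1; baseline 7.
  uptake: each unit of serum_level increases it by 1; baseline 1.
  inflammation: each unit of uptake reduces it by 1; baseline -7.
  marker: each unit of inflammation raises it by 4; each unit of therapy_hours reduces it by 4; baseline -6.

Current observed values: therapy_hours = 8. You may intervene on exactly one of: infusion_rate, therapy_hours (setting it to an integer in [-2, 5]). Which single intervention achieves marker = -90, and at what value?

set infusion_rate = 2

Intervening on infusion_rate: with other inputs at their observed values, marker = 4*infusion_rate - 98. Solving for -90 gives infusion_rate = 2, within [-2, 5].
Intervening on therapy_hours: marker = 4*therapy_hours - 54. Reaching -90 requires therapy_hours = -9, outside [-2, 5].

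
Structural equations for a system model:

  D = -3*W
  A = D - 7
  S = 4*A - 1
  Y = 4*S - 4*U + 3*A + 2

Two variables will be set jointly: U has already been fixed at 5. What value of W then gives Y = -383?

W = 4

With U held at 5:
Substituting into the A equation gives A = -3*W - 7.
So S = -12*W - 29.
Y becomes -57*W - 155.
Solve -57*W - 155 = -383: W = (-383 + 155) / -57 = 4.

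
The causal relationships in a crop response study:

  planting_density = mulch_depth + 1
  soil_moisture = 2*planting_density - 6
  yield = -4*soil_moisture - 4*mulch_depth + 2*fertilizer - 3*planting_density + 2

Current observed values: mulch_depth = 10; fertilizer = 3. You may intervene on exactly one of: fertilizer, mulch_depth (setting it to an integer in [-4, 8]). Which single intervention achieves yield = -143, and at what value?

Intervening on fertilizer: with other inputs at their observed values, yield = 2*fertilizer - 135. Solving for -143 gives fertilizer = -4, within [-4, 8].
Intervening on mulch_depth: yield = -15*mulch_depth + 21. Reaching -143 requires mulch_depth = 164/15, not an integer.

set fertilizer = -4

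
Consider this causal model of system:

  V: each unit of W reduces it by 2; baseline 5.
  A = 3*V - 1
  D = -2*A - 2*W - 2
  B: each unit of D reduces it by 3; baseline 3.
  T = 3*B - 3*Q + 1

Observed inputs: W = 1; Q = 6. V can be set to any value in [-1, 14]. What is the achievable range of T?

-44 to 766

Intervening on V fixes its value directly, overriding its dependence on W.
Substituting into the D equation gives D = -6*V - 2.
Substituting into the B equation gives B = 18*V + 9.
Substituting into the T equation gives T = 54*V + 10.
Linear in V, so extremes are at the endpoints: V = -1 gives T = -44; V = 14 gives T = 766.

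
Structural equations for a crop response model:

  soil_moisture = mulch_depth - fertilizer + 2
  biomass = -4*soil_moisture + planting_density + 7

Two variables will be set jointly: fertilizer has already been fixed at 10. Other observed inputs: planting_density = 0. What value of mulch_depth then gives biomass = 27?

mulch_depth = 3

With fertilizer held at 10:
Substituting into the soil_moisture equation gives soil_moisture = mulch_depth - 8.
This gives biomass = -4*mulch_depth + 39.
Solve -4*mulch_depth + 39 = 27: mulch_depth = (27 - 39) / -4 = 3.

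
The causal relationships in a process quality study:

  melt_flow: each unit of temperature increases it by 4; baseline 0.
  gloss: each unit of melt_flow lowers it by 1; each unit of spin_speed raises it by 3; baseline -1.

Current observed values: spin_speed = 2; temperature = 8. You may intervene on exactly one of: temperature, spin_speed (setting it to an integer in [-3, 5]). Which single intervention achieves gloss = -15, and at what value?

Intervening on temperature: with other inputs at their observed values, gloss = -4*temperature + 5. Solving for -15 gives temperature = 5, within [-3, 5].
Intervening on spin_speed: gloss = 3*spin_speed - 33. Reaching -15 requires spin_speed = 6, outside [-3, 5].

set temperature = 5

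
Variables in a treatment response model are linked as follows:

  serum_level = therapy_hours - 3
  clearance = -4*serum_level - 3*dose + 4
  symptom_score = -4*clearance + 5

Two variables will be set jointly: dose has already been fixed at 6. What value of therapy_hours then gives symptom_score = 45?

therapy_hours = 2

With dose held at 6:
Substituting into the clearance equation gives clearance = -4*therapy_hours - 2.
This gives symptom_score = 16*therapy_hours + 13.
Solve 16*therapy_hours + 13 = 45: therapy_hours = (45 - 13) / 16 = 2.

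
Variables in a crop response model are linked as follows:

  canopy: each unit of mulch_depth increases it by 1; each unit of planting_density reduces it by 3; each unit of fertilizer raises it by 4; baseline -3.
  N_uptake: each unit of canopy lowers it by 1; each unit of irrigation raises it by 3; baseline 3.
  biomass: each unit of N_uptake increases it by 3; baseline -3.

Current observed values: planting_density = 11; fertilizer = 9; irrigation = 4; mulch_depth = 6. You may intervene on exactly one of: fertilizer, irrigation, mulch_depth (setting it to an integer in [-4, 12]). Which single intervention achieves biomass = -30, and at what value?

Intervening on fertilizer: biomass = -12*fertilizer + 132. Reaching -30 requires fertilizer = 27/2, not an integer.
Intervening on irrigation: with other inputs at their observed values, biomass = 9*irrigation - 12. Solving for -30 gives irrigation = -2, within [-4, 12].
Intervening on mulch_depth: biomass = -3*mulch_depth + 42. Reaching -30 requires mulch_depth = 24, outside [-4, 12].

set irrigation = -2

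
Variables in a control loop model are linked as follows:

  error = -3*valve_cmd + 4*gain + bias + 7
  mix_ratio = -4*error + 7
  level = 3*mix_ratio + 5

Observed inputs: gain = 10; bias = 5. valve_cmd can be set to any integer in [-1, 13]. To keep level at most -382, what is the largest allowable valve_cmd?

Substituting into the error equation gives error = -3*valve_cmd + 52.
mix_ratio becomes 12*valve_cmd - 201.
This gives level = 36*valve_cmd - 598.
Require 36*valve_cmd - 598 ≤ -382, so valve_cmd ≤ 6.
The largest integer in [-1, 13] satisfying this is 6.

valve_cmd = 6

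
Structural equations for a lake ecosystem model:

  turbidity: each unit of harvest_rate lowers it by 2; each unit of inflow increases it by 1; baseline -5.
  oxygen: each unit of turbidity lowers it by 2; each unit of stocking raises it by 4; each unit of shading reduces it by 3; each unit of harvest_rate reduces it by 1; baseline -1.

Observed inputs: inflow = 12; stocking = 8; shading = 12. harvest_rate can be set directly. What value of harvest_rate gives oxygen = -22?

harvest_rate = -1

Substituting into the turbidity equation gives turbidity = -2*harvest_rate + 7.
oxygen becomes 3*harvest_rate - 19.
Solve 3*harvest_rate - 19 = -22: harvest_rate = (-22 + 19) / 3 = -1.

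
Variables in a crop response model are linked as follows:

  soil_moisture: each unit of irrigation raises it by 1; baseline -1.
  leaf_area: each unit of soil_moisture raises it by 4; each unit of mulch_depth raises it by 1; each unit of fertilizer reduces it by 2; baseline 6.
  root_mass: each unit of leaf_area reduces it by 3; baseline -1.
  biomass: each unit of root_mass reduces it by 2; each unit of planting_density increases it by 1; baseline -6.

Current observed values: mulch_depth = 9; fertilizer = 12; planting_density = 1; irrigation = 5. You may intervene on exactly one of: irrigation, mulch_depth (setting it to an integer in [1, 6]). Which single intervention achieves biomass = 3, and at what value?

set mulch_depth = 3

Intervening on irrigation: biomass = 24*irrigation - 81. Reaching 3 requires irrigation = 7/2, not an integer.
Intervening on mulch_depth: with other inputs at their observed values, biomass = 6*mulch_depth - 15. Solving for 3 gives mulch_depth = 3, within [1, 6].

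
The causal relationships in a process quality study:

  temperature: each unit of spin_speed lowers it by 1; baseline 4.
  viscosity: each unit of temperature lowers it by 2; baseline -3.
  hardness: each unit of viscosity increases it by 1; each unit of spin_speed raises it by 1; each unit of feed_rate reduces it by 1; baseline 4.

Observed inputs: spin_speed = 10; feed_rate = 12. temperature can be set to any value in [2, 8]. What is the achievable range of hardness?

-17 to -5

Intervening on temperature fixes its value directly, overriding its dependence on spin_speed.
Substituting into the hardness equation gives hardness = -2*temperature - 1.
Linear in temperature, so extremes are at the endpoints: temperature = 2 gives hardness = -5; temperature = 8 gives hardness = -17.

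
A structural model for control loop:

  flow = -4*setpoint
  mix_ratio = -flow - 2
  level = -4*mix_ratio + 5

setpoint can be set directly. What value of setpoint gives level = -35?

Substituting into the mix_ratio equation gives mix_ratio = 4*setpoint - 2.
level becomes -16*setpoint + 13.
Solve -16*setpoint + 13 = -35: setpoint = (-35 - 13) / -16 = 3.

setpoint = 3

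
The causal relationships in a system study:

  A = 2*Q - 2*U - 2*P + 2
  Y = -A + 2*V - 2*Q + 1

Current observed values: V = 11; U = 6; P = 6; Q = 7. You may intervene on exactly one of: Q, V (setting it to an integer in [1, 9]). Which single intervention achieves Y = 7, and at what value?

Intervening on Q: Y = -4*Q + 45. Reaching 7 requires Q = 19/2, not an integer.
Intervening on V: with other inputs at their observed values, Y = 2*V - 5. Solving for 7 gives V = 6, within [1, 9].

set V = 6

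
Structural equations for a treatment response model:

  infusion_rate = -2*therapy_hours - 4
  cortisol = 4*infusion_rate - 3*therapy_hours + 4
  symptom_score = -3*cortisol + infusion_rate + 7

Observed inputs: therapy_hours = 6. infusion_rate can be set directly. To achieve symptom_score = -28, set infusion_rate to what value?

Intervening on infusion_rate fixes its value directly, overriding its dependence on therapy_hours.
Substituting into the cortisol equation gives cortisol = 4*infusion_rate - 14.
So symptom_score = -11*infusion_rate + 49.
Solve -11*infusion_rate + 49 = -28: infusion_rate = (-28 - 49) / -11 = 7.

infusion_rate = 7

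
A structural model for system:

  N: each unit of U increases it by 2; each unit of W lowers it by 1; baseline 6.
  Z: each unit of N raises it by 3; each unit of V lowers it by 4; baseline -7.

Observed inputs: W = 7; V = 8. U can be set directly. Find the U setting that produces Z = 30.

Substituting into the N equation gives N = 2*U - 1.
Substituting into the Z equation gives Z = 6*U - 42.
Solve 6*U - 42 = 30: U = (30 + 42) / 6 = 12.

U = 12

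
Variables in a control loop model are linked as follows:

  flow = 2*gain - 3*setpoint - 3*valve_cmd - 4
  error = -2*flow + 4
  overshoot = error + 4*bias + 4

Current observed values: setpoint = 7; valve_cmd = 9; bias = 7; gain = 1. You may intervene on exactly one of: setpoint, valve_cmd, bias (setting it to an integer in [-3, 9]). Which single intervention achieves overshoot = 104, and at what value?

set bias = -1

Intervening on setpoint: overshoot = 6*setpoint + 94. Reaching 104 requires setpoint = 5/3, not an integer.
Intervening on valve_cmd: overshoot = 6*valve_cmd + 82. Reaching 104 requires valve_cmd = 11/3, not an integer.
Intervening on bias: with other inputs at their observed values, overshoot = 4*bias + 108. Solving for 104 gives bias = -1, within [-3, 9].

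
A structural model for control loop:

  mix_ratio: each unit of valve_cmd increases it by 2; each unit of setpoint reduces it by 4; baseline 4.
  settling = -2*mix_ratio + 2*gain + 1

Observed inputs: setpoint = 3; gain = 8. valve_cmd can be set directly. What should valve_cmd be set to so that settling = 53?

Substituting into the mix_ratio equation gives mix_ratio = 2*valve_cmd - 8.
Substituting into the settling equation gives settling = -4*valve_cmd + 33.
Solve -4*valve_cmd + 33 = 53: valve_cmd = (53 - 33) / -4 = -5.

valve_cmd = -5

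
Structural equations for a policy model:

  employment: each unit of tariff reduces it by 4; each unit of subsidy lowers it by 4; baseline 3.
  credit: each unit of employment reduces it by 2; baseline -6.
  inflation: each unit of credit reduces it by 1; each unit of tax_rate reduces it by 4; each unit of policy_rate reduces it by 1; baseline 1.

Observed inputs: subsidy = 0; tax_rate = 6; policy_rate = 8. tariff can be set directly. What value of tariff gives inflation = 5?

tariff = -3

Substituting into the employment equation gives employment = -4*tariff + 3.
This gives credit = 8*tariff - 12.
inflation becomes -8*tariff - 19.
Solve -8*tariff - 19 = 5: tariff = (5 + 19) / -8 = -3.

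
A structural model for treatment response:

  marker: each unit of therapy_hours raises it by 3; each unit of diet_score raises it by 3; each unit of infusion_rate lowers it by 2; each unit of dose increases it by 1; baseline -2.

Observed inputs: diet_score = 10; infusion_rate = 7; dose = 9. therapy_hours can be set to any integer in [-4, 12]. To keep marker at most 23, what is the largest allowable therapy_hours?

therapy_hours = 0

Substituting into the marker equation gives marker = 3*therapy_hours + 23.
Require 3*therapy_hours + 23 ≤ 23, so therapy_hours ≤ 0.
The largest integer in [-4, 12] satisfying this is 0.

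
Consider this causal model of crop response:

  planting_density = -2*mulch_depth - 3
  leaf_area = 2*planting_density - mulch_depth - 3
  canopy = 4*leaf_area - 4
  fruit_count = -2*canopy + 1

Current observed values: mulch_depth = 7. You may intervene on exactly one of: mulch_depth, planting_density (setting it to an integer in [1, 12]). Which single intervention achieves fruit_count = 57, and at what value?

set planting_density = 2

Intervening on mulch_depth: fruit_count = 40*mulch_depth + 81. Reaching 57 requires mulch_depth = -3/5, not an integer.
Intervening on planting_density: with other inputs at their observed values, fruit_count = -16*planting_density + 89. Solving for 57 gives planting_density = 2, within [1, 12].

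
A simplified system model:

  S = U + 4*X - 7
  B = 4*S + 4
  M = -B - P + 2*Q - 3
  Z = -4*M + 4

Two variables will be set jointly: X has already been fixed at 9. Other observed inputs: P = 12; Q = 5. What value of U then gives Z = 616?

With X held at 9:
Substituting into the S equation gives S = U + 29.
Substituting into the B equation gives B = 4*U + 120.
M becomes -4*U - 125.
This gives Z = 16*U + 504.
Solve 16*U + 504 = 616: U = (616 - 504) / 16 = 7.

U = 7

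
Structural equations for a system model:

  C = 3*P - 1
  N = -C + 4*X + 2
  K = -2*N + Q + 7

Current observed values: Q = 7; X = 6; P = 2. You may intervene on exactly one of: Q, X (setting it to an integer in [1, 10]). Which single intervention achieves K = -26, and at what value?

set Q = 9

Intervening on Q: with other inputs at their observed values, K = Q - 35. Solving for -26 gives Q = 9, within [1, 10].
Intervening on X: K = -8*X + 20. Reaching -26 requires X = 23/4, not an integer.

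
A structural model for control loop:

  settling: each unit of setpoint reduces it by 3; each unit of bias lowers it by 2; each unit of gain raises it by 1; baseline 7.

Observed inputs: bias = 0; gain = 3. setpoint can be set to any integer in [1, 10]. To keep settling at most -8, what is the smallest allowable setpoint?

setpoint = 6

Substituting into the settling equation gives settling = -3*setpoint + 10.
Require -3*setpoint + 10 ≤ -8, so setpoint ≥ 6.
The smallest integer in [1, 10] satisfying this is 6.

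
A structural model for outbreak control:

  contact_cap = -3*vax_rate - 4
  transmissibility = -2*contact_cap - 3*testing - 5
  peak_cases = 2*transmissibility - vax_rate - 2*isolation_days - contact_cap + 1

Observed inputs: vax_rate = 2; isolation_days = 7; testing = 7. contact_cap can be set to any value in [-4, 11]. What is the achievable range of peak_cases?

-122 to -47

Intervening on contact_cap fixes its value directly, overriding its dependence on vax_rate.
Substituting into the transmissibility equation gives transmissibility = -2*contact_cap - 26.
Substituting into the peak_cases equation gives peak_cases = -5*contact_cap - 67.
Linear in contact_cap, so extremes are at the endpoints: contact_cap = -4 gives peak_cases = -47; contact_cap = 11 gives peak_cases = -122.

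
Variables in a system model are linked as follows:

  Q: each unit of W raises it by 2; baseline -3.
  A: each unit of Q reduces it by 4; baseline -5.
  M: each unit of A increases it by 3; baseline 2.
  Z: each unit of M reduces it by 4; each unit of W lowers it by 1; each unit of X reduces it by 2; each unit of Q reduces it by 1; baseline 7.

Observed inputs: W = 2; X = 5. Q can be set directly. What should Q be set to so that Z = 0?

Intervening on Q fixes its value directly, overriding its dependence on W.
Substituting into the M equation gives M = -12*Q - 13.
Z becomes 47*Q + 47.
Solve 47*Q + 47 = 0: Q = (0 - 47) / 47 = -1.

Q = -1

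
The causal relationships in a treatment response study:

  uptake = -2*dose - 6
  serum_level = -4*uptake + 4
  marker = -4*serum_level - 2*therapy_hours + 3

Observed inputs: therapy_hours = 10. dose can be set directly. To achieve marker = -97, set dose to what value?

Substituting into the serum_level equation gives serum_level = 8*dose + 28.
So marker = -32*dose - 129.
Solve -32*dose - 129 = -97: dose = (-97 + 129) / -32 = -1.

dose = -1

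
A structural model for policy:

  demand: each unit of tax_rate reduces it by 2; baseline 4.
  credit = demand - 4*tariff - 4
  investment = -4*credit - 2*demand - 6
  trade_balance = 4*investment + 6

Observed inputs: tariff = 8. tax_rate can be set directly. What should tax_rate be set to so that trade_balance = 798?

tax_rate = 7

Substituting into the credit equation gives credit = -2*tax_rate - 32.
Substituting into the investment equation gives investment = 12*tax_rate + 114.
This gives trade_balance = 48*tax_rate + 462.
Solve 48*tax_rate + 462 = 798: tax_rate = (798 - 462) / 48 = 7.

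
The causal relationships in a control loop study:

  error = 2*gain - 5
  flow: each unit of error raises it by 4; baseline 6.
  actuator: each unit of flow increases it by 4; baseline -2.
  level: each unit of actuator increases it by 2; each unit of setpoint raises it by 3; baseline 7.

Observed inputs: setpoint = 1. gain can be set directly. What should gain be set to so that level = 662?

Substituting into the flow equation gives flow = 8*gain - 14.
So actuator = 32*gain - 58.
Substituting into the level equation gives level = 64*gain - 106.
Solve 64*gain - 106 = 662: gain = (662 + 106) / 64 = 12.

gain = 12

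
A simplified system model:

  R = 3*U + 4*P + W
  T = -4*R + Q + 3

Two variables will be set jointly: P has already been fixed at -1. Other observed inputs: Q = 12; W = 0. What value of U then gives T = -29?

U = 5

With P held at -1:
Substituting into the R equation gives R = 3*U - 4.
Substituting into the T equation gives T = -12*U + 31.
Solve -12*U + 31 = -29: U = (-29 - 31) / -12 = 5.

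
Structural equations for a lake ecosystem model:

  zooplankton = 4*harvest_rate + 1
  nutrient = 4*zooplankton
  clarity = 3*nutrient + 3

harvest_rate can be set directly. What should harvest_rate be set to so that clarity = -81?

harvest_rate = -2

Substituting into the nutrient equation gives nutrient = 16*harvest_rate + 4.
Substituting into the clarity equation gives clarity = 48*harvest_rate + 15.
Solve 48*harvest_rate + 15 = -81: harvest_rate = (-81 - 15) / 48 = -2.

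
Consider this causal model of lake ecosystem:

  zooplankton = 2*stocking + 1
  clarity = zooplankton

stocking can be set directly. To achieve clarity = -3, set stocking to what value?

Substituting into the clarity equation gives clarity = 2*stocking + 1.
Solve 2*stocking + 1 = -3: stocking = (-3 - 1) / 2 = -2.

stocking = -2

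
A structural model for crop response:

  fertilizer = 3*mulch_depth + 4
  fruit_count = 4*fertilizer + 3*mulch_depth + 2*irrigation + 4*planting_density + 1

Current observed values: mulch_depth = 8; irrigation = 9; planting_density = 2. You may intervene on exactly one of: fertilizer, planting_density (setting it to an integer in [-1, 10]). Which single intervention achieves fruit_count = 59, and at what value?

set fertilizer = 2

Intervening on fertilizer: with other inputs at their observed values, fruit_count = 4*fertilizer + 51. Solving for 59 gives fertilizer = 2, within [-1, 10].
Intervening on planting_density: fruit_count = 4*planting_density + 155. Reaching 59 requires planting_density = -24, outside [-1, 10].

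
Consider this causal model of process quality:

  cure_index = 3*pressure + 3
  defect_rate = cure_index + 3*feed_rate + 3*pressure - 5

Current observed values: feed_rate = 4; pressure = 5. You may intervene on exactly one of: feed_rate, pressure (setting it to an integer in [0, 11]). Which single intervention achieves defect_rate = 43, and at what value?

set feed_rate = 5

Intervening on feed_rate: with other inputs at their observed values, defect_rate = 3*feed_rate + 28. Solving for 43 gives feed_rate = 5, within [0, 11].
Intervening on pressure: defect_rate = 6*pressure + 10. Reaching 43 requires pressure = 11/2, not an integer.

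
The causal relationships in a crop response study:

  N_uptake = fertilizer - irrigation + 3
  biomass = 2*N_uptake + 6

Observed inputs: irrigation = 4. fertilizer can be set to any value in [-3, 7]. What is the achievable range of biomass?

-2 to 18

Substituting into the N_uptake equation gives N_uptake = fertilizer - 1.
Substituting into the biomass equation gives biomass = 2*fertilizer + 4.
Linear in fertilizer, so extremes are at the endpoints: fertilizer = -3 gives biomass = -2; fertilizer = 7 gives biomass = 18.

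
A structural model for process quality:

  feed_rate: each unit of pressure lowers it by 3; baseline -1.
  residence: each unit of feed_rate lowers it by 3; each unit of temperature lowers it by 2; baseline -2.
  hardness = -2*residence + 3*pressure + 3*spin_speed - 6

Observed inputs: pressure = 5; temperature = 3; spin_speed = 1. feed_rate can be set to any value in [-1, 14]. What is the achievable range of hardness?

22 to 112

Intervening on feed_rate fixes its value directly, overriding its dependence on pressure.
Substituting into the residence equation gives residence = -3*feed_rate - 8.
hardness becomes 6*feed_rate + 28.
Linear in feed_rate, so extremes are at the endpoints: feed_rate = -1 gives hardness = 22; feed_rate = 14 gives hardness = 112.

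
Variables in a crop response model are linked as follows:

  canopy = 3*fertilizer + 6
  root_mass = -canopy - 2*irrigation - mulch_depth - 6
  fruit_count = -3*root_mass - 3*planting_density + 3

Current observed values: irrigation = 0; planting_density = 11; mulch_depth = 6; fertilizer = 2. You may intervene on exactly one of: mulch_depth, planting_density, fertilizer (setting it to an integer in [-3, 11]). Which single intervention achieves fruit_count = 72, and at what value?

Intervening on mulch_depth: fruit_count = 3*mulch_depth + 24. Reaching 72 requires mulch_depth = 16, outside [-3, 11].
Intervening on planting_density: with other inputs at their observed values, fruit_count = -3*planting_density + 75. Solving for 72 gives planting_density = 1, within [-3, 11].
Intervening on fertilizer: fruit_count = 9*fertilizer + 24. Reaching 72 requires fertilizer = 16/3, not an integer.

set planting_density = 1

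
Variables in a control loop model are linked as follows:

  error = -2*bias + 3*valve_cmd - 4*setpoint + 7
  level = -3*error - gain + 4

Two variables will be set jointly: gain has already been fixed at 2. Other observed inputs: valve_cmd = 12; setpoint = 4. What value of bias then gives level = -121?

bias = -7

With gain held at 2:
Substituting into the error equation gives error = -2*bias + 27.
Substituting into the level equation gives level = 6*bias - 79.
Solve 6*bias - 79 = -121: bias = (-121 + 79) / 6 = -7.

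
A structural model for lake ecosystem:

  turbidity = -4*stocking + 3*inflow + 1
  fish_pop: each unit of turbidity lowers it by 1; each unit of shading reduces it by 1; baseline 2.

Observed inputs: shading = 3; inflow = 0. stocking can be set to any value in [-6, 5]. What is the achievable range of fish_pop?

-26 to 18

Substituting into the turbidity equation gives turbidity = -4*stocking + 1.
So fish_pop = 4*stocking - 2.
Linear in stocking, so extremes are at the endpoints: stocking = -6 gives fish_pop = -26; stocking = 5 gives fish_pop = 18.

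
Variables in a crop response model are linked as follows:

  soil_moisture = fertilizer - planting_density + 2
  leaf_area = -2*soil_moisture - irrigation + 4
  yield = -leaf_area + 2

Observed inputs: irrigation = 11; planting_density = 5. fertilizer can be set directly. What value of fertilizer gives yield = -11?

fertilizer = -7

Substituting into the soil_moisture equation gives soil_moisture = fertilizer - 3.
So leaf_area = -2*fertilizer - 1.
So yield = 2*fertilizer + 3.
Solve 2*fertilizer + 3 = -11: fertilizer = (-11 - 3) / 2 = -7.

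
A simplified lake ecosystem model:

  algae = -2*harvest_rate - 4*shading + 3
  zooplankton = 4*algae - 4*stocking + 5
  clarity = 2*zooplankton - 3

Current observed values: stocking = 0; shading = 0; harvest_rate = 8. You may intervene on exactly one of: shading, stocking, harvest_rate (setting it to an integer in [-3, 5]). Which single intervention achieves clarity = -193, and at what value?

set shading = 3

Intervening on shading: with other inputs at their observed values, clarity = -32*shading - 97. Solving for -193 gives shading = 3, within [-3, 5].
Intervening on stocking: clarity = -8*stocking - 97. Reaching -193 requires stocking = 12, outside [-3, 5].
Intervening on harvest_rate: clarity = -16*harvest_rate + 31. Reaching -193 requires harvest_rate = 14, outside [-3, 5].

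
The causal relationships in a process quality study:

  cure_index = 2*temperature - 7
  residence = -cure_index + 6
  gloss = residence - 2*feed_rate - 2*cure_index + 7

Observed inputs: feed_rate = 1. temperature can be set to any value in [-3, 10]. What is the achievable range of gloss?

Substituting into the residence equation gives residence = -2*temperature + 13.
gloss becomes -6*temperature + 32.
Linear in temperature, so extremes are at the endpoints: temperature = -3 gives gloss = 50; temperature = 10 gives gloss = -28.

-28 to 50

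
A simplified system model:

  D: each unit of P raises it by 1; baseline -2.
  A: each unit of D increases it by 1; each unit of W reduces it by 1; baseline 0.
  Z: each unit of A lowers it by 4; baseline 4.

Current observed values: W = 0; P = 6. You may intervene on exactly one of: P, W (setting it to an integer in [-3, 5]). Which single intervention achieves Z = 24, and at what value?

set P = -3

Intervening on P: with other inputs at their observed values, Z = -4*P + 12. Solving for 24 gives P = -3, within [-3, 5].
Intervening on W: Z = 4*W - 12. Reaching 24 requires W = 9, outside [-3, 5].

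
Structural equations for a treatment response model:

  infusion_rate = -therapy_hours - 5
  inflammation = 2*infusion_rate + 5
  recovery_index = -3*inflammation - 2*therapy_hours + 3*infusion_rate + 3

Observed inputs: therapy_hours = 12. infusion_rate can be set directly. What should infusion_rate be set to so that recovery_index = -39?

infusion_rate = 1

Intervening on infusion_rate fixes its value directly, overriding its dependence on therapy_hours.
Substituting into the recovery_index equation gives recovery_index = -3*infusion_rate - 36.
Solve -3*infusion_rate - 36 = -39: infusion_rate = (-39 + 36) / -3 = 1.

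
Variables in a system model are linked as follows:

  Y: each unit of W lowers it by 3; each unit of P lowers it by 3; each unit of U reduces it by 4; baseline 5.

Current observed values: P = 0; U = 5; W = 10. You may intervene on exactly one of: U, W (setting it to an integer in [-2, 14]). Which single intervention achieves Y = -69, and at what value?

Intervening on U: with other inputs at their observed values, Y = -4*U - 25. Solving for -69 gives U = 11, within [-2, 14].
Intervening on W: Y = -3*W - 15. Reaching -69 requires W = 18, outside [-2, 14].

set U = 11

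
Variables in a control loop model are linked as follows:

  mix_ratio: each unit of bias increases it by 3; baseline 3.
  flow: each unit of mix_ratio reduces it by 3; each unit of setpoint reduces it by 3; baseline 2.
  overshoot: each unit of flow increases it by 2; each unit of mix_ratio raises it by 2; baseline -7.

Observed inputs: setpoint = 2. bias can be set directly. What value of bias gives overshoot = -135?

Substituting into the flow equation gives flow = -9*bias - 13.
This gives overshoot = -12*bias - 27.
Solve -12*bias - 27 = -135: bias = (-135 + 27) / -12 = 9.

bias = 9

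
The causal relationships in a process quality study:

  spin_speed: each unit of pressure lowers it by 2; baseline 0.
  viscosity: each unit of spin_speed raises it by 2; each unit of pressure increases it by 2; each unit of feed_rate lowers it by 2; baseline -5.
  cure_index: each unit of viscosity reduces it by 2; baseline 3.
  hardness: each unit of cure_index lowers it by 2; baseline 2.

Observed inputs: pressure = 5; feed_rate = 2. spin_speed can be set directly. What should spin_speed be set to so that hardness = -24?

Intervening on spin_speed fixes its value directly, overriding its dependence on pressure.
Substituting into the viscosity equation gives viscosity = 2*spin_speed + 1.
cure_index becomes -4*spin_speed + 1.
hardness becomes 8*spin_speed.
Solve 8*spin_speed = -24: spin_speed = -24 / 8 = -3.

spin_speed = -3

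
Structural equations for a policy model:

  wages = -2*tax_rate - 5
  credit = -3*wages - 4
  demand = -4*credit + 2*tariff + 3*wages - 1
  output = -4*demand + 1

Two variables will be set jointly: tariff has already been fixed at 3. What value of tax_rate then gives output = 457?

tax_rate = 2

With tariff held at 3:
Substituting into the credit equation gives credit = 6*tax_rate + 11.
So demand = -30*tax_rate - 54.
Substituting into the output equation gives output = 120*tax_rate + 217.
Solve 120*tax_rate + 217 = 457: tax_rate = (457 - 217) / 120 = 2.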